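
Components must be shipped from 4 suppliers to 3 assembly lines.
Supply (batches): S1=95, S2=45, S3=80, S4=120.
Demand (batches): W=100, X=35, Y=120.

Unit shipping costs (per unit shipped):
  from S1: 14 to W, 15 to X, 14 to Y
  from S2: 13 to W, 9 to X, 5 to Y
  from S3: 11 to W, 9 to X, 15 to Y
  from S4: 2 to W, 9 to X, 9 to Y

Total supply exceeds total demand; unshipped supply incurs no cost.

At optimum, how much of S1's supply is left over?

Minimum-cost shipments:
  S1→Y: 55 batches
  S2→Y: 45 batches
  S3→X: 35 batches
  S4→W: 100 batches
  S4→Y: 20 batches
Total cost = 1690.
S1 ships 55 of its 95, leaving 40.

40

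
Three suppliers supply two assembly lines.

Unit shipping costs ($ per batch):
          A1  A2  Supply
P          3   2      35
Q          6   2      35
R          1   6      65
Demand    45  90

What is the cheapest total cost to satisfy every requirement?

One minimum-cost allocation:
  P to A2: 35 × $2 = $70
  Q to A2: 35 × $2 = $70
  R to A1: 45 × $1 = $45
  R to A2: 20 × $6 = $120
Total = 70 + 70 + 45 + 120 = $305.
(Supply check: P ships 35; Q ships 35; R ships 65.)

305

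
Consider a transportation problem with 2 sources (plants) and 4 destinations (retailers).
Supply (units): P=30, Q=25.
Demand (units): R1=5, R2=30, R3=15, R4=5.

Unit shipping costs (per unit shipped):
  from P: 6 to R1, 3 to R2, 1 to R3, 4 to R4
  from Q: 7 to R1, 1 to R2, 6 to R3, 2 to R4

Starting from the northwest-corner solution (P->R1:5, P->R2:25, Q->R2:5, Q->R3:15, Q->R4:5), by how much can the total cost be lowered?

Current plan cost = 5·6 + 25·3 + 5·1 + 15·6 + 5·2 = 210.
Optimal plan:
  P–R1: 5 units
  P–R2: 5 units
  P–R3: 15 units
  P–R4: 5 units
  Q–R2: 25 units
Optimal cost = 105.
Saving = 210 − 105 = 105.

105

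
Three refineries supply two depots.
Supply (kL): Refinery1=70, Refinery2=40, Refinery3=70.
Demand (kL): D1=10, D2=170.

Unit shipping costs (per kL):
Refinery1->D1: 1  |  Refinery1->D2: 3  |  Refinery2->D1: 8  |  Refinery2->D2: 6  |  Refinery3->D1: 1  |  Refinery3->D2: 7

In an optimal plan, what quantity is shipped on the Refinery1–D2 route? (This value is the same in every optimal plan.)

Solving gives:
  Refinery1→D2: 70 × 3 = 210
  Refinery2→D2: 40 × 6 = 240
  Refinery3→D1: 10 × 1 = 10
  Refinery3→D2: 60 × 7 = 420
Total cost = 880.
So Refinery1→D2 carries 70 kL.

70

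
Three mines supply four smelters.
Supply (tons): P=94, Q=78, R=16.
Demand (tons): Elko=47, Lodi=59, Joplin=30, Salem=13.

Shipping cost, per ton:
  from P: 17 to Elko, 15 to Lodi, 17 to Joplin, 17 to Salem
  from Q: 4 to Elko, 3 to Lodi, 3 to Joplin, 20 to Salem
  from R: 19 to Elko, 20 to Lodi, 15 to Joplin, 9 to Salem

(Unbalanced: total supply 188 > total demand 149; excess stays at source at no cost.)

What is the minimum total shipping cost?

1268

Optimal allocation:
  P to Lodi: 55 × 15 = 825
  Q to Elko: 47 × 4 = 188
  Q to Lodi: 4 × 3 = 12
  Q to Joplin: 27 × 3 = 81
  R to Joplin: 3 × 15 = 45
  R to Salem: 13 × 9 = 117
Total = 825 + 188 + 12 + 81 + 45 + 117 = 1268.
(Supply check: P ships 55; Q ships 78; R ships 16.)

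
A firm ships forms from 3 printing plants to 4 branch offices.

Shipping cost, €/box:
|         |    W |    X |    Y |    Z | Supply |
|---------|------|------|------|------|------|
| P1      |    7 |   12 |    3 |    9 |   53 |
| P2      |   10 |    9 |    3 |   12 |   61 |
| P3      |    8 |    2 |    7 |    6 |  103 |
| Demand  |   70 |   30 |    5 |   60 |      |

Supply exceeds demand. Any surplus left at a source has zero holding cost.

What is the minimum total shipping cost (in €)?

A cheapest plan:
  P1–W: 53 × €7 = €371
  P2–W: 4 × €10 = €40
  P2–Y: 5 × €3 = €15
  P3–W: 13 × €8 = €104
  P3–X: 30 × €2 = €60
  P3–Z: 60 × €6 = €360
Total = 371 + 40 + 15 + 104 + 60 + 360 = €950.

950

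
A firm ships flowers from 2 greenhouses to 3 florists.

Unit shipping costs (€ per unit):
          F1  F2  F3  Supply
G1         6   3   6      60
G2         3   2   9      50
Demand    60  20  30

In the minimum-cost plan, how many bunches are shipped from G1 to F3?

30

The minimum-cost plan:
  G1–F1: 10 × €6 = €60
  G1–F2: 20 × €3 = €60
  G1–F3: 30 × €6 = €180
  G2–F1: 50 × €3 = €150
Total cost = €450.
So G1→F3 carries 30 bunches.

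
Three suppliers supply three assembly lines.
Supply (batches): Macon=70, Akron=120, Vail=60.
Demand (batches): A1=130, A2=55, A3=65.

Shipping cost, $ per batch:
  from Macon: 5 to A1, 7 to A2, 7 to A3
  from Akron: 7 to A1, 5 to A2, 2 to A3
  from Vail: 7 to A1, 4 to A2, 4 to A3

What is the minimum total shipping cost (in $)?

1120

A cheapest plan:
  Macon–A1: 70 × $5 = $350
  Akron–A1: 55 × $7 = $385
  Akron–A3: 65 × $2 = $130
  Vail–A1: 5 × $7 = $35
  Vail–A2: 55 × $4 = $220
Total = 350 + 385 + 130 + 35 + 220 = $1120.
(Supply check: Macon ships 70; Akron ships 120; Vail ships 60.)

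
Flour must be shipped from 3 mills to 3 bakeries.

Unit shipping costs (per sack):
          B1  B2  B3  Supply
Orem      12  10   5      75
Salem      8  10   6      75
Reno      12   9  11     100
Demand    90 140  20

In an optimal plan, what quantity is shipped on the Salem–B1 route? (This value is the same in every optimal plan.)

75

Solving gives:
  Orem to B1: 15 × 12 = 180
  Orem to B2: 40 × 10 = 400
  Orem to B3: 20 × 5 = 100
  Salem to B1: 75 × 8 = 600
  Reno to B2: 100 × 9 = 900
Total cost = 2180.
So Salem→B1 carries 75 sacks.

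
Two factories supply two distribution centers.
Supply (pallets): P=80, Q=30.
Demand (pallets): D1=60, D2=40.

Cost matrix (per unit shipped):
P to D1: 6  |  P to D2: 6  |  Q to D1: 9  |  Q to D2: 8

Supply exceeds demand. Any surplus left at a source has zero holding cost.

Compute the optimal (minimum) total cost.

640

One minimum-cost allocation:
  P–D1: 60 × 6 = 360
  P–D2: 20 × 6 = 120
  Q–D2: 20 × 8 = 160
Total = 360 + 120 + 160 = 640.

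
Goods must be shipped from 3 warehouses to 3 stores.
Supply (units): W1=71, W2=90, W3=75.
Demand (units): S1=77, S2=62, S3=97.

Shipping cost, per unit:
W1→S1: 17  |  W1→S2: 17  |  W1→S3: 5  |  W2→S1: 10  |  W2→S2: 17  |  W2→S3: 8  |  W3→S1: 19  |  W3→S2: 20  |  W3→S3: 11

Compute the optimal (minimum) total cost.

2612

A cheapest plan:
  W1->S3: 71 × 5 = 355
  W2->S1: 77 × 10 = 770
  W2->S3: 13 × 8 = 104
  W3->S2: 62 × 20 = 1240
  W3->S3: 13 × 11 = 143
Total = 355 + 770 + 104 + 1240 + 143 = 2612.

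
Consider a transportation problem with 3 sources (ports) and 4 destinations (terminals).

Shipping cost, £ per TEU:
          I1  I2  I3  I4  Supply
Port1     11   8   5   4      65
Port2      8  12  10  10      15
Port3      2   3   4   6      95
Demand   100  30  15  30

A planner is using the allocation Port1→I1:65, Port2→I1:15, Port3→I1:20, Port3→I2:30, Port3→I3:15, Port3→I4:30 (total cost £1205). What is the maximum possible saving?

Current plan cost = 65·11 + 15·8 + 20·2 + 30·3 + 15·4 + 30·6 = £1205.
Optimal plan:
  Port1->I2: 20 × £8 = £160
  Port1->I3: 15 × £5 = £75
  Port1->I4: 30 × £4 = £120
  Port2->I1: 15 × £8 = £120
  Port3->I1: 85 × £2 = £170
  Port3->I2: 10 × £3 = £30
Optimal cost = £675.
Saving = 1205 − 675 = £530.

530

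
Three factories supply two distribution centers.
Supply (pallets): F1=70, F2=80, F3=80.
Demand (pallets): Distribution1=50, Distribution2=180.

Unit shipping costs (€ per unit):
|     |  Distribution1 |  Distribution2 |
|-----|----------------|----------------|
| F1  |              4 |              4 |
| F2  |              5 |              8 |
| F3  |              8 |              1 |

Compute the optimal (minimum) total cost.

850

Optimal allocation:
  F1–Distribution2: 70 × €4 = €280
  F2–Distribution1: 50 × €5 = €250
  F2–Distribution2: 30 × €8 = €240
  F3–Distribution2: 80 × €1 = €80
Total = 280 + 250 + 240 + 80 = €850.
(Supply check: F1 ships 70; F2 ships 80; F3 ships 80.)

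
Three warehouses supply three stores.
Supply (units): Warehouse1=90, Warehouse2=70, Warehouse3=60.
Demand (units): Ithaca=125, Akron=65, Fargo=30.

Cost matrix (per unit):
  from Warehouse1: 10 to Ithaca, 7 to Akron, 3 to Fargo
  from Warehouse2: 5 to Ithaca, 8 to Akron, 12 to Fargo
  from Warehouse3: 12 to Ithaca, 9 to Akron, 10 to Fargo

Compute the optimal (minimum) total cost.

Optimal allocation:
  Warehouse1->Akron: 60 units
  Warehouse1->Fargo: 30 units
  Warehouse2->Ithaca: 70 units
  Warehouse3->Ithaca: 55 units
  Warehouse3->Akron: 5 units
Total cost = 1565.
(Supply check: Warehouse1 ships 90; Warehouse2 ships 70; Warehouse3 ships 60.)

1565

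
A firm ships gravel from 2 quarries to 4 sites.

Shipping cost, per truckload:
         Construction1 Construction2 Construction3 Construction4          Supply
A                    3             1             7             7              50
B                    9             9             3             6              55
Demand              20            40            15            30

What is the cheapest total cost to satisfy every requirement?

385

An optimal shipping plan:
  A→Construction1: 10 × 3 = 30
  A→Construction2: 40 × 1 = 40
  B→Construction1: 10 × 9 = 90
  B→Construction3: 15 × 3 = 45
  B→Construction4: 30 × 6 = 180
Total = 30 + 40 + 90 + 45 + 180 = 385.
(Supply check: A ships 50; B ships 55.)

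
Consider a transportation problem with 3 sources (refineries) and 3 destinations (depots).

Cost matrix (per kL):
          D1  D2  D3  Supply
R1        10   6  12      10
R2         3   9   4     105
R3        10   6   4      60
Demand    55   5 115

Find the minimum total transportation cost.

A cheapest plan:
  R1 to D1: 5 × 10 = 50
  R1 to D2: 5 × 6 = 30
  R2 to D1: 50 × 3 = 150
  R2 to D3: 55 × 4 = 220
  R3 to D3: 60 × 4 = 240
Total = 50 + 30 + 150 + 220 + 240 = 690.

690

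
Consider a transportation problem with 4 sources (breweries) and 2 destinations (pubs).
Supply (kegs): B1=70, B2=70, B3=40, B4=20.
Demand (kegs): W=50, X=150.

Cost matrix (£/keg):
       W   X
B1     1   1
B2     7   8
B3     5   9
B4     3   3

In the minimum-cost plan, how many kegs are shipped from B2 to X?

60

The minimum-cost plan:
  B1->X: 70 × £1 = £70
  B2->W: 10 × £7 = £70
  B2->X: 60 × £8 = £480
  B3->W: 40 × £5 = £200
  B4->X: 20 × £3 = £60
Total cost = £880.
So B2→X carries 60 kegs.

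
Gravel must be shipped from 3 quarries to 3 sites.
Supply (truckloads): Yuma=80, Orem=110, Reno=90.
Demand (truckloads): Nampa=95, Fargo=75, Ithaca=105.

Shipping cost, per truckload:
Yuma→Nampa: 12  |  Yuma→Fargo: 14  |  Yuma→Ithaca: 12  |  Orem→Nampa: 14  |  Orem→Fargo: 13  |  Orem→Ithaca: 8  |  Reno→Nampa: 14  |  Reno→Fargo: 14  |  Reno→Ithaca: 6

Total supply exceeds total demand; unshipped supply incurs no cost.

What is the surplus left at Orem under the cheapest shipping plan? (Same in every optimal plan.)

5

Minimum-cost shipments:
  Yuma to Nampa: 80 × 12 = 960
  Orem to Nampa: 15 × 14 = 210
  Orem to Fargo: 75 × 13 = 975
  Orem to Ithaca: 15 × 8 = 120
  Reno to Ithaca: 90 × 6 = 540
Total cost = 2805.
Orem ships 105 of its 110, leaving 5.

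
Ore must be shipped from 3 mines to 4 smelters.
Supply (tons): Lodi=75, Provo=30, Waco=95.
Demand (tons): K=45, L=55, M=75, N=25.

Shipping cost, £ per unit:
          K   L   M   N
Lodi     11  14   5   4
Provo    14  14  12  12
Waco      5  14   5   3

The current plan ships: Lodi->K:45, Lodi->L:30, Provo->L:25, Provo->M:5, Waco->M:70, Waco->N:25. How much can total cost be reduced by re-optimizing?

305

Current plan cost = 45·11 + 30·14 + 25·14 + 5·12 + 70·5 + 25·3 = £1750.
Optimal plan:
  Lodi–L: 25 × £14 = £350
  Lodi–M: 50 × £5 = £250
  Provo–L: 30 × £14 = £420
  Waco–K: 45 × £5 = £225
  Waco–M: 25 × £5 = £125
  Waco–N: 25 × £3 = £75
Optimal cost = £1445.
Saving = 1750 − 1445 = £305.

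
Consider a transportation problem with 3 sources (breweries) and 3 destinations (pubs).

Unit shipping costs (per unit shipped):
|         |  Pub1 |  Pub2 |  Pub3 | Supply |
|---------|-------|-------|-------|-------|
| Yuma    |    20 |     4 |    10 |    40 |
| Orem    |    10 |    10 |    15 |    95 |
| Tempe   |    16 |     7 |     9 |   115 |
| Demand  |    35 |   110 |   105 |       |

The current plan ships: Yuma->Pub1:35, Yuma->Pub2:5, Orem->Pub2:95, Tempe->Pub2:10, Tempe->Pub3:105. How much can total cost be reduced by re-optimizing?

Current plan cost = 35·20 + 5·4 + 95·10 + 10·7 + 105·9 = 2685.
Optimal plan:
  Yuma→Pub2: 40 × 4 = 160
  Orem→Pub1: 35 × 10 = 350
  Orem→Pub2: 60 × 10 = 600
  Tempe→Pub2: 10 × 7 = 70
  Tempe→Pub3: 105 × 9 = 945
Optimal cost = 2125.
Saving = 2685 − 2125 = 560.

560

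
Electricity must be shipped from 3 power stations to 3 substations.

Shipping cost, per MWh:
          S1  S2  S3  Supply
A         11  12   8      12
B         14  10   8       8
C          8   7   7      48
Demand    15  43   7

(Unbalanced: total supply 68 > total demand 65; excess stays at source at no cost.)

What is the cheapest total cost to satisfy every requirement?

507

A cheapest plan:
  A to S1: 2 × 11 = 22
  A to S3: 7 × 8 = 56
  B to S2: 8 × 10 = 80
  C to S1: 13 × 8 = 104
  C to S2: 35 × 7 = 245
Total = 22 + 56 + 80 + 104 + 245 = 507.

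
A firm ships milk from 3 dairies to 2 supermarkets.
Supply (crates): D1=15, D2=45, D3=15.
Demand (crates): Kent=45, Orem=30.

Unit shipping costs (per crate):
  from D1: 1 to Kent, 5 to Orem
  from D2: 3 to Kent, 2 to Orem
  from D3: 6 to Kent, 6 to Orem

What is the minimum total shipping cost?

One minimum-cost allocation:
  D1→Kent: 15 × 1 = 15
  D2→Kent: 15 × 3 = 45
  D2→Orem: 30 × 2 = 60
  D3→Kent: 15 × 6 = 90
Total = 15 + 45 + 60 + 90 = 210.

210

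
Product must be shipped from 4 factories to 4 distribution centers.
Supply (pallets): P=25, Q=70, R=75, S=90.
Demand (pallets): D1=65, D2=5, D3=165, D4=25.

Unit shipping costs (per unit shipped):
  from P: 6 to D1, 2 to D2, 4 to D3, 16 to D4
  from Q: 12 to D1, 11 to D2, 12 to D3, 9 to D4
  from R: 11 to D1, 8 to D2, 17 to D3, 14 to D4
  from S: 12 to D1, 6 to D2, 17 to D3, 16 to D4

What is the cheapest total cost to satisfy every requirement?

3225

One minimum-cost allocation:
  P–D3: 25 × 4 = 100
  Q–D3: 45 × 12 = 540
  Q–D4: 25 × 9 = 225
  R–D1: 65 × 11 = 715
  R–D3: 10 × 17 = 170
  S–D2: 5 × 6 = 30
  S–D3: 85 × 17 = 1445
Total = 100 + 540 + 225 + 715 + 170 + 30 + 1445 = 3225.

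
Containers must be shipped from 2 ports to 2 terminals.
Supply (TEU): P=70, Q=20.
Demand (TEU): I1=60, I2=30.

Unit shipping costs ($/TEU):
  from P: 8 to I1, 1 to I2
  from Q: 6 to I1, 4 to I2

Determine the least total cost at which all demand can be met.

470

Optimal allocation:
  P→I1: 40 × $8 = $320
  P→I2: 30 × $1 = $30
  Q→I1: 20 × $6 = $120
Total = 320 + 30 + 120 = $470.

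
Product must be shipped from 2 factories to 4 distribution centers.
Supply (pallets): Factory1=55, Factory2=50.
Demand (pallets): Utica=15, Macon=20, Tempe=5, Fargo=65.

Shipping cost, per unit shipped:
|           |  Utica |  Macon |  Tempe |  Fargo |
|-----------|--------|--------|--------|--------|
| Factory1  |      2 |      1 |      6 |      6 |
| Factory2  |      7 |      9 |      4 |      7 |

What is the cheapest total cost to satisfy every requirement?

505

An optimal shipping plan:
  Factory1→Utica: 15 pallets
  Factory1→Macon: 20 pallets
  Factory1→Fargo: 20 pallets
  Factory2→Tempe: 5 pallets
  Factory2→Fargo: 45 pallets
Total cost = 505.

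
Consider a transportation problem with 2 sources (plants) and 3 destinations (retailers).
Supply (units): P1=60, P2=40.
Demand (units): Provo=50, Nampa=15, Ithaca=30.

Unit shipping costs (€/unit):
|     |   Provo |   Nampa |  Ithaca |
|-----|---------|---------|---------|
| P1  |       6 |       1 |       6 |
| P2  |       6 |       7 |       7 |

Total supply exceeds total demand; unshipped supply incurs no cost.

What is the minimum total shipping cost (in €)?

495

One minimum-cost allocation:
  P1–Provo: 10 × €6 = €60
  P1–Nampa: 15 × €1 = €15
  P1–Ithaca: 30 × €6 = €180
  P2–Provo: 40 × €6 = €240
Total = 60 + 15 + 180 + 240 = €495.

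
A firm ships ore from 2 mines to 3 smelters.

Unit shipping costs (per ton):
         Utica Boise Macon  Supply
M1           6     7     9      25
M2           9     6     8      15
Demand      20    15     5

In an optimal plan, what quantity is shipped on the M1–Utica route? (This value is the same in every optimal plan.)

20

The minimum-cost plan:
  M1 to Utica: 20 × 6 = 120
  M1 to Boise: 5 × 7 = 35
  M2 to Boise: 10 × 6 = 60
  M2 to Macon: 5 × 8 = 40
Total cost = 255.
So M1→Utica carries 20 tons.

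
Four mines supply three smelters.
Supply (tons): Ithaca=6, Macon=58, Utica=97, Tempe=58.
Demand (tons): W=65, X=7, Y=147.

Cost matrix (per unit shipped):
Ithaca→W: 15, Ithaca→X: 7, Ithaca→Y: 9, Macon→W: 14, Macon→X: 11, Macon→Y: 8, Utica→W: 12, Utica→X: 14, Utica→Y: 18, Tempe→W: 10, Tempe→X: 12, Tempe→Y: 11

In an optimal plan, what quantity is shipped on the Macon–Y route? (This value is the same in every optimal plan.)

58

Optimal shipments:
  Ithaca–Y: 6 × 9 = 54
  Macon–Y: 58 × 8 = 464
  Utica–W: 65 × 12 = 780
  Utica–X: 7 × 14 = 98
  Utica–Y: 25 × 18 = 450
  Tempe–Y: 58 × 11 = 638
Total cost = 2484.
So Macon→Y carries 58 tons.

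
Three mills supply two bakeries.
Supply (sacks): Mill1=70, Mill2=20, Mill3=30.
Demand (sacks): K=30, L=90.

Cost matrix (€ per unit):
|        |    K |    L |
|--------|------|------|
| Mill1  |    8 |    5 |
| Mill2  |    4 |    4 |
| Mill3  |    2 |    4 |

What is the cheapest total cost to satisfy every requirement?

Optimal allocation:
  Mill1 to L: 70 × €5 = €350
  Mill2 to L: 20 × €4 = €80
  Mill3 to K: 30 × €2 = €60
Total = 350 + 80 + 60 = €490.
(Supply check: Mill1 ships 70; Mill2 ships 20; Mill3 ships 30.)

490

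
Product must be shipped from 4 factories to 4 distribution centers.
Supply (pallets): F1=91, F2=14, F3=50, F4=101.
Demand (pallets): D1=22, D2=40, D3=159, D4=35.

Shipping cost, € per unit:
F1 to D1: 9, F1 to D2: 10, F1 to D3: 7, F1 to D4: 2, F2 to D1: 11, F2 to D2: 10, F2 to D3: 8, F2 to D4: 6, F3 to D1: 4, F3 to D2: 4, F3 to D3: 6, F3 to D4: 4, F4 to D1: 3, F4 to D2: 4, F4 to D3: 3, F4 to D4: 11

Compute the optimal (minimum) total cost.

One minimum-cost allocation:
  F1 to D3: 56 × €7 = €392
  F1 to D4: 35 × €2 = €70
  F2 to D3: 14 × €8 = €112
  F3 to D1: 10 × €4 = €40
  F3 to D2: 40 × €4 = €160
  F4 to D1: 12 × €3 = €36
  F4 to D3: 89 × €3 = €267
Total = 392 + 70 + 112 + 40 + 160 + 36 + 267 = €1077.
(Supply check: F1 ships 91; F2 ships 14; F3 ships 50; F4 ships 101.)

1077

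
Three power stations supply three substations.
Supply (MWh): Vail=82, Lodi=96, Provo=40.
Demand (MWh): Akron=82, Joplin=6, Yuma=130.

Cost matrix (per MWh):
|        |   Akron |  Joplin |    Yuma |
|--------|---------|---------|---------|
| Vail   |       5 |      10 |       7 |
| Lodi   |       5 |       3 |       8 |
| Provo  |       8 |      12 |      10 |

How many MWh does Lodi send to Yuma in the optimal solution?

Solving gives:
  Vail->Yuma: 82 × 7 = 574
  Lodi->Akron: 82 × 5 = 410
  Lodi->Joplin: 6 × 3 = 18
  Lodi->Yuma: 8 × 8 = 64
  Provo->Yuma: 40 × 10 = 400
Total cost = 1466.
So Lodi→Yuma carries 8 MWh.

8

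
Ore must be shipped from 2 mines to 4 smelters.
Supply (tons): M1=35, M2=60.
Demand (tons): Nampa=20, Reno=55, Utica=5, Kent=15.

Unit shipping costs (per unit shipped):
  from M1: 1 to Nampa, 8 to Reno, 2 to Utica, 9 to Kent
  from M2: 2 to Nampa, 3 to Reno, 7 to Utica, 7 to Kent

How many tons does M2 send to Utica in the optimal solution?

0

Optimal shipments:
  M1→Nampa: 20 × 1 = 20
  M1→Utica: 5 × 2 = 10
  M1→Kent: 10 × 9 = 90
  M2→Reno: 55 × 3 = 165
  M2→Kent: 5 × 7 = 35
Total cost = 320.
The route M2→Utica is not used.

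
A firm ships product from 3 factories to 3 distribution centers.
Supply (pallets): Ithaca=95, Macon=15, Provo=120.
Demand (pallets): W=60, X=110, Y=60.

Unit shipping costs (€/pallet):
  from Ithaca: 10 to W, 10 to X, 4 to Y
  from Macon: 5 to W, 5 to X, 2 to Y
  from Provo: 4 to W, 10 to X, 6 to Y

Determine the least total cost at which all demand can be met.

One minimum-cost allocation:
  Ithaca to X: 35 × €10 = €350
  Ithaca to Y: 60 × €4 = €240
  Macon to X: 15 × €5 = €75
  Provo to W: 60 × €4 = €240
  Provo to X: 60 × €10 = €600
Total = 350 + 240 + 75 + 240 + 600 = €1505.

1505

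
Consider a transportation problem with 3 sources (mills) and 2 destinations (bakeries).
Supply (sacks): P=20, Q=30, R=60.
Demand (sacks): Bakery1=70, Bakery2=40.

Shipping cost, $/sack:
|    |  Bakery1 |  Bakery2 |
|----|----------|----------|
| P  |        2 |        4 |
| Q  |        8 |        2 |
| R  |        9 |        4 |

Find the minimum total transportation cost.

590

A cheapest plan:
  P to Bakery1: 20 × $2 = $40
  Q to Bakery2: 30 × $2 = $60
  R to Bakery1: 50 × $9 = $450
  R to Bakery2: 10 × $4 = $40
Total = 40 + 60 + 450 + 40 = $590.
(Supply check: P ships 20; Q ships 30; R ships 60.)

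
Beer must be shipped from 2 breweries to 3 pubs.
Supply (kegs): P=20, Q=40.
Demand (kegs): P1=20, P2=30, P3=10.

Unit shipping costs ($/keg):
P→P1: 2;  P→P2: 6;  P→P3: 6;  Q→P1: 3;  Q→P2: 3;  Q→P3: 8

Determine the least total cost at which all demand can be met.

200

An optimal shipping plan:
  P–P1: 10 × $2 = $20
  P–P3: 10 × $6 = $60
  Q–P1: 10 × $3 = $30
  Q–P2: 30 × $3 = $90
Total = 20 + 60 + 30 + 90 = $200.
(Supply check: P ships 20; Q ships 40.)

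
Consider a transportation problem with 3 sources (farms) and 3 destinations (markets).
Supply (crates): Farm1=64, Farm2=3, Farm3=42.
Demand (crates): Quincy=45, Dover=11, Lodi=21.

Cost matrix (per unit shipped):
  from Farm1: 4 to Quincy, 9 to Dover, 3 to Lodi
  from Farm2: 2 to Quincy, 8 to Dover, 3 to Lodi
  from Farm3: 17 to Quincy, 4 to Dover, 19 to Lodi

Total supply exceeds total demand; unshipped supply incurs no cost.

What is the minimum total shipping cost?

Optimal allocation:
  Farm1 to Quincy: 42 × 4 = 168
  Farm1 to Lodi: 21 × 3 = 63
  Farm2 to Quincy: 3 × 2 = 6
  Farm3 to Dover: 11 × 4 = 44
Total = 168 + 63 + 6 + 44 = 281.

281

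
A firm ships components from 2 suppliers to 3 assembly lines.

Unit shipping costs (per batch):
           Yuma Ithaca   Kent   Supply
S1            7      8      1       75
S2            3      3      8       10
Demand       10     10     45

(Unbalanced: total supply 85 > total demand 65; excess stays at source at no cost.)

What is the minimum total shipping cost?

One minimum-cost allocation:
  S1→Yuma: 10 batches
  S1→Kent: 45 batches
  S2→Ithaca: 10 batches
Total cost = 145.
(Supply check: S1 ships 55; S2 ships 10.)

145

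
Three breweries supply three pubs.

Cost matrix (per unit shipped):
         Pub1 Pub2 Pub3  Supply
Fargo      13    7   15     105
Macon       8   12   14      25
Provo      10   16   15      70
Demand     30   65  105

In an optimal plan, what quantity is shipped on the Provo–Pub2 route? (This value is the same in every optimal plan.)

0

The minimum-cost plan:
  Fargo→Pub2: 65 × 7 = 455
  Fargo→Pub3: 40 × 15 = 600
  Macon→Pub1: 25 × 8 = 200
  Provo→Pub1: 5 × 10 = 50
  Provo→Pub3: 65 × 15 = 975
Total cost = 2280.
The route Provo→Pub2 is not used.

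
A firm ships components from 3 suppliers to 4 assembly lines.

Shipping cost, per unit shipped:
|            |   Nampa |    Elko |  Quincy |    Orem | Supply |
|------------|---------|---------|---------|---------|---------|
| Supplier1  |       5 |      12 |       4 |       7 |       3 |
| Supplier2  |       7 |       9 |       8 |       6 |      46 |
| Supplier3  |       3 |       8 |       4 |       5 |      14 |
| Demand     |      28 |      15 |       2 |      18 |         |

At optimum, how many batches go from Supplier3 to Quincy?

Optimal shipments:
  Supplier1 to Nampa: 1 batches
  Supplier1 to Quincy: 2 batches
  Supplier2 to Nampa: 13 batches
  Supplier2 to Elko: 15 batches
  Supplier2 to Orem: 18 batches
  Supplier3 to Nampa: 14 batches
Total cost = 389.
The route Supplier3→Quincy is not used.

0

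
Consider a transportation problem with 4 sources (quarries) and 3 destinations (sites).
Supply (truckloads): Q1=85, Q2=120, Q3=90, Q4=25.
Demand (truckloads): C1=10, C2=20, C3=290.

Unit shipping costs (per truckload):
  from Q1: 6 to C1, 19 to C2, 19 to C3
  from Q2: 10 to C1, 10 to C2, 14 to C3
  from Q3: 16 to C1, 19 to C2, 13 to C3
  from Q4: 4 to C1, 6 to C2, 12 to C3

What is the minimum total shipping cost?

4515

A cheapest plan:
  Q1–C1: 10 × 6 = 60
  Q1–C3: 75 × 19 = 1425
  Q2–C3: 120 × 14 = 1680
  Q3–C3: 90 × 13 = 1170
  Q4–C2: 20 × 6 = 120
  Q4–C3: 5 × 12 = 60
Total = 60 + 1425 + 1680 + 1170 + 120 + 60 = 4515.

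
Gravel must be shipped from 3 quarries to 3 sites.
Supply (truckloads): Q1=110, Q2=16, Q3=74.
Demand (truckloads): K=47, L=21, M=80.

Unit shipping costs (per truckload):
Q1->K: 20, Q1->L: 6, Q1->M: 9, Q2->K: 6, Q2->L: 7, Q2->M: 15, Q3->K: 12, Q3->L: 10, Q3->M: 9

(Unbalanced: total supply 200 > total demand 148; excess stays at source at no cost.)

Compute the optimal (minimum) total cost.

1314

An optimal shipping plan:
  Q1–L: 21 truckloads
  Q1–M: 37 truckloads
  Q2–K: 16 truckloads
  Q3–K: 31 truckloads
  Q3–M: 43 truckloads
Total cost = 1314.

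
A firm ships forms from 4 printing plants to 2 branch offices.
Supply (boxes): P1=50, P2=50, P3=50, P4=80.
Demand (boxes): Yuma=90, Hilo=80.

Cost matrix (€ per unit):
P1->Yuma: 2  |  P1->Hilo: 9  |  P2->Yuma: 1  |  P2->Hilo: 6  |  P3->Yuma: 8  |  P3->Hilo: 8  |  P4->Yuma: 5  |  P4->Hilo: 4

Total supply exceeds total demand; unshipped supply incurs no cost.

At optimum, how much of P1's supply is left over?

Minimum-cost shipments:
  P1→Yuma: 40 boxes
  P2→Yuma: 50 boxes
  P4→Hilo: 80 boxes
Total cost = €450.
P1 ships 40 of its 50, leaving 10.

10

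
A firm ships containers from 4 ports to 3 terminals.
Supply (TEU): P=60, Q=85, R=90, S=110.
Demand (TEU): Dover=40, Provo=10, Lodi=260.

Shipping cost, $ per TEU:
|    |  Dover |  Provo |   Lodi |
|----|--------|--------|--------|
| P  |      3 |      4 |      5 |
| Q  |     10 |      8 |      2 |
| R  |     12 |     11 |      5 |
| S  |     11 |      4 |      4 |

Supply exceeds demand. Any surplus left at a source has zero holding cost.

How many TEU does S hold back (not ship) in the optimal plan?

An optimal plan:
  P→Dover: 40 × $3 = $120
  P→Provo: 10 × $4 = $40
  Q→Lodi: 85 × $2 = $170
  R→Lodi: 65 × $5 = $325
  S→Lodi: 110 × $4 = $440
Total cost = $1095.
S ships 110 of its 110, leaving 0.

0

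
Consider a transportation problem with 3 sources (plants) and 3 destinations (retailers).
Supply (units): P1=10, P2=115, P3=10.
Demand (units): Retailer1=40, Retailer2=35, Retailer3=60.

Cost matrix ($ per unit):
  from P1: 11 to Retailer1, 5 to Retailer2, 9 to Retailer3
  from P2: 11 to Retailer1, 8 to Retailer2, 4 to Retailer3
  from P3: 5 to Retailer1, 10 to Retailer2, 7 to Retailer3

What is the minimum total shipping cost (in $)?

870

One minimum-cost allocation:
  P1→Retailer2: 10 units
  P2→Retailer1: 30 units
  P2→Retailer2: 25 units
  P2→Retailer3: 60 units
  P3→Retailer1: 10 units
Total cost = $870.
(Supply check: P1 ships 10; P2 ships 115; P3 ships 10.)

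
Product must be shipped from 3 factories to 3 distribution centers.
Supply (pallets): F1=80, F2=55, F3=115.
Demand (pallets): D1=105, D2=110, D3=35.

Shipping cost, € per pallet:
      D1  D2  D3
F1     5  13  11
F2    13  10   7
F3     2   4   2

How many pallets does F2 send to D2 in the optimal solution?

Optimal shipments:
  F1 to D1: 80 × €5 = €400
  F2 to D2: 20 × €10 = €200
  F2 to D3: 35 × €7 = €245
  F3 to D1: 25 × €2 = €50
  F3 to D2: 90 × €4 = €360
Total cost = €1255.
So F2→D2 carries 20 pallets.

20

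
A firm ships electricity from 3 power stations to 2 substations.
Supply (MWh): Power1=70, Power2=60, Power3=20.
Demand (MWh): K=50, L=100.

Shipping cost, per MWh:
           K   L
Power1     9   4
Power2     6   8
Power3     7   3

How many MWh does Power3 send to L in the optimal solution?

The minimum-cost plan:
  Power1 to L: 70 MWh
  Power2 to K: 50 MWh
  Power2 to L: 10 MWh
  Power3 to L: 20 MWh
Total cost = 720.
So Power3→L carries 20 MWh.

20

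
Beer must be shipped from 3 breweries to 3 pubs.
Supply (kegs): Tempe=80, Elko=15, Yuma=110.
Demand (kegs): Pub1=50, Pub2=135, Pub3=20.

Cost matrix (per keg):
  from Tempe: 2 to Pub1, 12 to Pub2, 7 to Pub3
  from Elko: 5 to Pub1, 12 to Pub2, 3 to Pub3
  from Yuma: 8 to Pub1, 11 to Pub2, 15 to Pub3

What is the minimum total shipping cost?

Optimal allocation:
  Tempe→Pub1: 50 × 2 = 100
  Tempe→Pub2: 25 × 12 = 300
  Tempe→Pub3: 5 × 7 = 35
  Elko→Pub3: 15 × 3 = 45
  Yuma→Pub2: 110 × 11 = 1210
Total = 100 + 300 + 35 + 45 + 1210 = 1690.
(Supply check: Tempe ships 80; Elko ships 15; Yuma ships 110.)

1690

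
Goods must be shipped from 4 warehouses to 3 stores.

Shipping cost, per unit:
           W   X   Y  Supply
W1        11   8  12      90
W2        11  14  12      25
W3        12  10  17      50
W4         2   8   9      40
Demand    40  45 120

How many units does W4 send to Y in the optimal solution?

0

The minimum-cost plan:
  W1–Y: 90 × 12 = 1080
  W2–Y: 25 × 12 = 300
  W3–X: 45 × 10 = 450
  W3–Y: 5 × 17 = 85
  W4–W: 40 × 2 = 80
Total cost = 1995.
The route W4→Y is not used.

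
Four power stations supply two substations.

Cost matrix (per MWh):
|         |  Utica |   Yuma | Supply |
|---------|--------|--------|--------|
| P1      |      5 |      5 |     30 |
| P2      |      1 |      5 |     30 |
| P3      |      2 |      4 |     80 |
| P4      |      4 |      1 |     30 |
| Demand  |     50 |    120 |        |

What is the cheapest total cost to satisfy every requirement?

490

A cheapest plan:
  P1→Yuma: 30 MWh
  P2→Utica: 30 MWh
  P3→Utica: 20 MWh
  P3→Yuma: 60 MWh
  P4→Yuma: 30 MWh
Total cost = 490.
(Supply check: P1 ships 30; P2 ships 30; P3 ships 80; P4 ships 30.)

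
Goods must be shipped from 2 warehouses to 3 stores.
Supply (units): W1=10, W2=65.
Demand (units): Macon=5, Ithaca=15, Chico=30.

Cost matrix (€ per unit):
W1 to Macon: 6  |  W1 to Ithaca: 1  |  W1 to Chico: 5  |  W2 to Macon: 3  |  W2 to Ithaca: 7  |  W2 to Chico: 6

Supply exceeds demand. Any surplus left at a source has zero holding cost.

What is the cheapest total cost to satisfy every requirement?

Optimal allocation:
  W1->Ithaca: 10 × €1 = €10
  W2->Macon: 5 × €3 = €15
  W2->Ithaca: 5 × €7 = €35
  W2->Chico: 30 × €6 = €180
Total = 10 + 15 + 35 + 180 = €240.
(Supply check: W1 ships 10; W2 ships 40.)

240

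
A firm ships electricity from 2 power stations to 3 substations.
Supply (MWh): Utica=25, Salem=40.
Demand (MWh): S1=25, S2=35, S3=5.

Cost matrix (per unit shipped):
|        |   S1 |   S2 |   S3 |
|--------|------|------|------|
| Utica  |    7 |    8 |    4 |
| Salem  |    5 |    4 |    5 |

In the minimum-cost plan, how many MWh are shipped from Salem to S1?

5

Optimal shipments:
  Utica to S1: 20 × 7 = 140
  Utica to S3: 5 × 4 = 20
  Salem to S1: 5 × 5 = 25
  Salem to S2: 35 × 4 = 140
Total cost = 325.
So Salem→S1 carries 5 MWh.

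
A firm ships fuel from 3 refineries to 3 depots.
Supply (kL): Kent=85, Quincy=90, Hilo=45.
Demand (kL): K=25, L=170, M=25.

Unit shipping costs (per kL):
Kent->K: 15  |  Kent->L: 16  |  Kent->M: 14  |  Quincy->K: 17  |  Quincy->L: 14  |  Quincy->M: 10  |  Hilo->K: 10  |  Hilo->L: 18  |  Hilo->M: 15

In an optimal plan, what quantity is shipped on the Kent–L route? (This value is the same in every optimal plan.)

The minimum-cost plan:
  Kent->L: 85 × 16 = 1360
  Quincy->L: 65 × 14 = 910
  Quincy->M: 25 × 10 = 250
  Hilo->K: 25 × 10 = 250
  Hilo->L: 20 × 18 = 360
Total cost = 3130.
So Kent→L carries 85 kL.

85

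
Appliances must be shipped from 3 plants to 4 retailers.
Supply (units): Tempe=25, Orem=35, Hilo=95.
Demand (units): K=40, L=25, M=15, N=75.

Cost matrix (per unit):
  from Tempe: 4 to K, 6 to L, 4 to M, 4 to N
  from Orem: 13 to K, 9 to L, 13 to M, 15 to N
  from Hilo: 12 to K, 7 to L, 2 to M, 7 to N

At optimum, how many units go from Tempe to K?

25

Solving gives:
  Tempe to K: 25 × 4 = 100
  Orem to K: 15 × 13 = 195
  Orem to L: 20 × 9 = 180
  Hilo to L: 5 × 7 = 35
  Hilo to M: 15 × 2 = 30
  Hilo to N: 75 × 7 = 525
Total cost = 1065.
So Tempe→K carries 25 units.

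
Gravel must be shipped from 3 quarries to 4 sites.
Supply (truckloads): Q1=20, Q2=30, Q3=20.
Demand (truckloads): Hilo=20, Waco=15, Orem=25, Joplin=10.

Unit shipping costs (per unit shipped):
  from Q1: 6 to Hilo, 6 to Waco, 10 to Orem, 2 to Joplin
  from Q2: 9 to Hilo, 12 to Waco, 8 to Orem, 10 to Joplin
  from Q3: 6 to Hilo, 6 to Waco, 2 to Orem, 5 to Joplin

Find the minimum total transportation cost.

400

Optimal allocation:
  Q1->Waco: 10 × 6 = 60
  Q1->Joplin: 10 × 2 = 20
  Q2->Hilo: 20 × 9 = 180
  Q2->Waco: 5 × 12 = 60
  Q2->Orem: 5 × 8 = 40
  Q3->Orem: 20 × 2 = 40
Total = 60 + 20 + 180 + 60 + 40 + 40 = 400.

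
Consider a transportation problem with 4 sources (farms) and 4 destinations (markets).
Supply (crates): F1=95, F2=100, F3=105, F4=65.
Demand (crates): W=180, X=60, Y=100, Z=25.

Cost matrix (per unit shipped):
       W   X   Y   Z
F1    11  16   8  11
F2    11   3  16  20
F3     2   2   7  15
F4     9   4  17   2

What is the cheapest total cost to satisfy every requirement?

A cheapest plan:
  F1 to Y: 95 × 8 = 760
  F2 to W: 40 × 11 = 440
  F2 to X: 60 × 3 = 180
  F3 to W: 100 × 2 = 200
  F3 to Y: 5 × 7 = 35
  F4 to W: 40 × 9 = 360
  F4 to Z: 25 × 2 = 50
Total = 760 + 440 + 180 + 200 + 35 + 360 + 50 = 2025.

2025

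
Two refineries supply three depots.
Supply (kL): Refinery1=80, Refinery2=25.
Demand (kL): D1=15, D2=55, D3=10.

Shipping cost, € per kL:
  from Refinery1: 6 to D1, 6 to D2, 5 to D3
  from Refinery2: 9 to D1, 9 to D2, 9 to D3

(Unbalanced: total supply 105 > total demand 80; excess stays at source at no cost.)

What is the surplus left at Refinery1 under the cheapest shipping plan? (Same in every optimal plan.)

0

An optimal plan:
  Refinery1–D1: 15 × €6 = €90
  Refinery1–D2: 55 × €6 = €330
  Refinery1–D3: 10 × €5 = €50
Total cost = €470.
Refinery1 ships 80 of its 80, leaving 0.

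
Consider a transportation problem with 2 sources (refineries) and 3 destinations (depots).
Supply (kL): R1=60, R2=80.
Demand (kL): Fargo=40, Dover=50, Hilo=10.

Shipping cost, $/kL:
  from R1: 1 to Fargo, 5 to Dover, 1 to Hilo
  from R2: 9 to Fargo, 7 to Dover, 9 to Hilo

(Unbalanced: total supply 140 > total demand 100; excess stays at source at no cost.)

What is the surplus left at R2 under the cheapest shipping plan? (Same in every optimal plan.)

40

An optimal plan:
  R1→Fargo: 40 kL
  R1→Dover: 10 kL
  R1→Hilo: 10 kL
  R2→Dover: 40 kL
Total cost = $380.
R2 ships 40 of its 80, leaving 40.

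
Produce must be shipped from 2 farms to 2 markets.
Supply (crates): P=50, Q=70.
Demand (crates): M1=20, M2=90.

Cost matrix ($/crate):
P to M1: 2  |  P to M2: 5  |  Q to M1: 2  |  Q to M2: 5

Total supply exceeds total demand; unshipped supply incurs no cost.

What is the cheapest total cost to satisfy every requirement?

490

Optimal allocation:
  P to M1: 20 × $2 = $40
  P to M2: 20 × $5 = $100
  Q to M2: 70 × $5 = $350
Total = 40 + 100 + 350 = $490.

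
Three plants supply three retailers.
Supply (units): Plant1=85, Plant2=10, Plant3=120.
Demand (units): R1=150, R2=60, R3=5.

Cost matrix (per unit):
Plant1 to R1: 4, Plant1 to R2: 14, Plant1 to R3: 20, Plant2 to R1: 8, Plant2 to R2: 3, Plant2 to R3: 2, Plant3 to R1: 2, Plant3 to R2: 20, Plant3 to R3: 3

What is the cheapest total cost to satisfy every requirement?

1115

An optimal shipping plan:
  Plant1 to R1: 35 × 4 = 140
  Plant1 to R2: 50 × 14 = 700
  Plant2 to R2: 10 × 3 = 30
  Plant3 to R1: 115 × 2 = 230
  Plant3 to R3: 5 × 3 = 15
Total = 140 + 700 + 30 + 230 + 15 = 1115.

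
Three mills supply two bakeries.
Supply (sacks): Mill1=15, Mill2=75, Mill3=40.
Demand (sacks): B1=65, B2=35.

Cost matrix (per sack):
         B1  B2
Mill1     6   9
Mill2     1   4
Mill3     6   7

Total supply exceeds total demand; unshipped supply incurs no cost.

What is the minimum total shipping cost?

An optimal shipping plan:
  Mill2→B1: 65 × 1 = 65
  Mill2→B2: 10 × 4 = 40
  Mill3→B2: 25 × 7 = 175
Total = 65 + 40 + 175 = 280.

280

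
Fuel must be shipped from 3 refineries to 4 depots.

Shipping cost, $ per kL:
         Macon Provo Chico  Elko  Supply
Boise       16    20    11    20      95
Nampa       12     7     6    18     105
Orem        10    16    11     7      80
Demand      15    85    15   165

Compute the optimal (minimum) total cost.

3165

An optimal shipping plan:
  Boise–Macon: 10 × $16 = $160
  Boise–Elko: 85 × $20 = $1700
  Nampa–Macon: 5 × $12 = $60
  Nampa–Provo: 85 × $7 = $595
  Nampa–Chico: 15 × $6 = $90
  Orem–Elko: 80 × $7 = $560
Total = 160 + 1700 + 60 + 595 + 90 + 560 = $3165.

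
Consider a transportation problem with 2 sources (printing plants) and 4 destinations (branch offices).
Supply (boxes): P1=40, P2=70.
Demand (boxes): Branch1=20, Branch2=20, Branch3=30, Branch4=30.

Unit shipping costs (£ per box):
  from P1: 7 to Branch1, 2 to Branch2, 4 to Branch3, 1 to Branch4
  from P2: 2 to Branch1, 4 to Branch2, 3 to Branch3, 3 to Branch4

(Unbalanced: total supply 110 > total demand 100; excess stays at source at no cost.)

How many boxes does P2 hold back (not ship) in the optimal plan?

An optimal plan:
  P1→Branch2: 20 boxes
  P1→Branch4: 20 boxes
  P2→Branch1: 20 boxes
  P2→Branch3: 30 boxes
  P2→Branch4: 10 boxes
Total cost = £220.
P2 ships 60 of its 70, leaving 10.

10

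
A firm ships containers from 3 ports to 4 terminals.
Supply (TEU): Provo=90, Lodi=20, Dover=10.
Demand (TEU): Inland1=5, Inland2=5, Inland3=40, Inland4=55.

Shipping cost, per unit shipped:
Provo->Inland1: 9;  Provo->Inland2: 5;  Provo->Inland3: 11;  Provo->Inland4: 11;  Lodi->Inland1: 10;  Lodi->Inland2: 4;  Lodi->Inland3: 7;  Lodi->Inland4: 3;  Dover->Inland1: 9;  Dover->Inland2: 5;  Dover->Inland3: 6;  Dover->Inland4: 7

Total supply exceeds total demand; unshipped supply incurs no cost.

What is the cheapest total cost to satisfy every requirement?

Optimal allocation:
  Provo–Inland1: 5 × 9 = 45
  Provo–Inland2: 5 × 5 = 25
  Provo–Inland3: 30 × 11 = 330
  Provo–Inland4: 35 × 11 = 385
  Lodi–Inland4: 20 × 3 = 60
  Dover–Inland3: 10 × 6 = 60
Total = 45 + 25 + 330 + 385 + 60 + 60 = 905.
(Supply check: Provo ships 75; Lodi ships 20; Dover ships 10.)

905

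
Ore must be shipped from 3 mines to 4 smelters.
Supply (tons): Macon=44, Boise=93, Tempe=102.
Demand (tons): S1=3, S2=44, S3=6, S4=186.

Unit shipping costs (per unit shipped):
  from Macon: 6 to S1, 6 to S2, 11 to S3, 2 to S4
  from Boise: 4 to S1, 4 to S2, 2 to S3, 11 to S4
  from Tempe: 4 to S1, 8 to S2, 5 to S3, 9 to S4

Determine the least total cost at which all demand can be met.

Optimal allocation:
  Macon->S4: 44 tons
  Boise->S1: 3 tons
  Boise->S2: 44 tons
  Boise->S3: 6 tons
  Boise->S4: 40 tons
  Tempe->S4: 102 tons
Total cost = 1646.
(Supply check: Macon ships 44; Boise ships 93; Tempe ships 102.)

1646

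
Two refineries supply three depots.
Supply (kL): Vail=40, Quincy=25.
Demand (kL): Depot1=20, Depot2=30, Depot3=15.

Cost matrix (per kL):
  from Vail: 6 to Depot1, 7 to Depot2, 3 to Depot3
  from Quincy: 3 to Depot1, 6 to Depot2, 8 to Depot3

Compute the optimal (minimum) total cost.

310

Optimal allocation:
  Vail–Depot2: 25 × 7 = 175
  Vail–Depot3: 15 × 3 = 45
  Quincy–Depot1: 20 × 3 = 60
  Quincy–Depot2: 5 × 6 = 30
Total = 175 + 45 + 60 + 30 = 310.
(Supply check: Vail ships 40; Quincy ships 25.)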